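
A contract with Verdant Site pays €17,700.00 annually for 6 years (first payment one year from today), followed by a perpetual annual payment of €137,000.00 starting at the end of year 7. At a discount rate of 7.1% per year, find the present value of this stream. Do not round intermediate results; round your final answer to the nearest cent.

PV of 6-year annuity: €17,700.00 × [1 − (1+0.071)^−6] / 0.071 = 84107.92769
Perpetuity value at year 6: €137,000.00 / 0.071 = 1929577.46479
PV of perpetuity: 1929577.46479 / (1+0.071)^6 = 1278572.60072
Total PV = 84107.92769 + 1278572.60072 = 1362680.52841

€1362680.53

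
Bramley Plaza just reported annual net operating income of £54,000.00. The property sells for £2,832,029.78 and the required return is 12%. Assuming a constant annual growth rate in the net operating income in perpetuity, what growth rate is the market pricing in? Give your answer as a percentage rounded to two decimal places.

9.90%

P = D₀(1+g)/(r−g) ⇒ P(r−g) = D₀(1+g) ⇒ g(P+D₀) = P·r − D₀
g = (P·r − D₀)/(P + D₀) = (£2,832,029.78×0.12 − £54,000.00) / (£2,832,029.78 + £54,000.00) = 0.099044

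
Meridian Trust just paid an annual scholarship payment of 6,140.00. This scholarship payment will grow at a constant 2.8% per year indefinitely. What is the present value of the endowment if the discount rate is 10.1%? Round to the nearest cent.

D₁ = D₀ × (1 + g) = 6,140.00 × 1.028 = 6,311.9200
Growing perpetuity: P = D₁ / (r − g) = 6,311.9200 / (0.101 − 0.028) = 86,464.66

86464.66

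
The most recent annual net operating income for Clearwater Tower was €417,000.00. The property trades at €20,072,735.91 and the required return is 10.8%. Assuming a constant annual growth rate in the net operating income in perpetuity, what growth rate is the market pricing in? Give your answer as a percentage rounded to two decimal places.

P = D₀(1+g)/(r−g) ⇒ P(r−g) = D₀(1+g) ⇒ g(P+D₀) = P·r − D₀
g = (P·r − D₀)/(P + D₀) = (€20,072,735.91×0.108 − €417,000.00) / (€20,072,735.91 + €417,000.00) = 0.085450

8.55%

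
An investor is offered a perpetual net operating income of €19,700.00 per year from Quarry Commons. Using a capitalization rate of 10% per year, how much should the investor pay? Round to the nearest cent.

Level perpetuity: PV = C / r = €19,700.00 / 0.1 = €197,000.00

€197000.00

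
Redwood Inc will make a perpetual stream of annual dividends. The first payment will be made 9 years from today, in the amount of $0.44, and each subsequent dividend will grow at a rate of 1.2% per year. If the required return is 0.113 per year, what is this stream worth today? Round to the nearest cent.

$1.85

Value at end of year 8: C₁ / (r − g) = $0.44 / (0.113 − 0.012) = $4.3564
Discount to today: PV = $4.3564 / (1 + 0.113)^8 = $4.3564 / 2.354840 = $1.85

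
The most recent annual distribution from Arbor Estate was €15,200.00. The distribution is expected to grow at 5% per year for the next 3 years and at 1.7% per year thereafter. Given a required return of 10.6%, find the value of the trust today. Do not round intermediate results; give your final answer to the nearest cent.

D_1 = 15960.00000
D_2 = 16758.00000
D_3 = 17595.90000
Terminal value at year 3: TV = D_3×(1+g_2)/(r−g_2) = 17895.03030/0.089 = 201067.75618
P_0 = D_1/(1+r)^1 + D_2/(1+r)^2 + D_3/(1+r)^3 + TV/(1+r)^3
    = 14430.37975 + 13699.72761 + 13006.07051 + 148619.92935 = 189756.10722

€189756.11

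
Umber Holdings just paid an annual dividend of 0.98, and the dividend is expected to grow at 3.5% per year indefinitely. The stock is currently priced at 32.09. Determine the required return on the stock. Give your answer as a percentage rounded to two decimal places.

D₁ = 0.98 × 1.035 = 1.0143
P = D₁/(r − g) ⇒ r = D₁/P + g = 1.0143/32.09 + 0.035 = 0.031608 + 0.035 = 0.066608

6.66%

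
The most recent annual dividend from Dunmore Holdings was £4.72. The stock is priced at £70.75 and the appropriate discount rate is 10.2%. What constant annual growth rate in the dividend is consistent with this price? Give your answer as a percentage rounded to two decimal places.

3.31%

P = D₀(1+g)/(r−g) ⇒ P(r−g) = D₀(1+g) ⇒ g(P+D₀) = P·r − D₀
g = (P·r − D₀)/(P + D₀) = (£70.75×0.102 − £4.72) / (£70.75 + £4.72) = 0.033079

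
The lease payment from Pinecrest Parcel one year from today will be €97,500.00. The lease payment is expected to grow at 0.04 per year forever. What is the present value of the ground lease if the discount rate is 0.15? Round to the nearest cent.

Growing perpetuity: P = D₁ / (r − g) = €97,500.0000 / (0.15 − 0.04) = €886,363.64

€886363.64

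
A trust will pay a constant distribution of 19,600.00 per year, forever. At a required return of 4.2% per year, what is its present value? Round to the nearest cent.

Level perpetuity: PV = C / r = 19,600.00 / 0.042 = 466,666.67

466666.67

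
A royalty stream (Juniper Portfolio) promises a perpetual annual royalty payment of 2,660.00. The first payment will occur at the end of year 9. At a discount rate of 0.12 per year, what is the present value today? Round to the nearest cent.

8952.74

Value at end of year 8: C / r = 2,660.00 / 0.12 = 22,166.6667
Discount to today: PV = 22,166.6667 / (1 + 0.12)^8 = 22,166.6667 / 2.475963 = 8,952.74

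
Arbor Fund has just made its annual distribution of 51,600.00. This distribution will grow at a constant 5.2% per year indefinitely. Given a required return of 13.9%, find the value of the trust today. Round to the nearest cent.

623944.83

D₁ = D₀ × (1 + g) = 51,600.00 × 1.052 = 54,283.2000
Growing perpetuity: P = D₁ / (r − g) = 54,283.2000 / (0.139 − 0.052) = 623,944.83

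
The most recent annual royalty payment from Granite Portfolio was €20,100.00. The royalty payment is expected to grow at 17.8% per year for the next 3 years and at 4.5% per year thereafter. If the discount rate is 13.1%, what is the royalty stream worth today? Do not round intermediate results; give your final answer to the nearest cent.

D_1 = 23677.80000
D_2 = 27892.44840
D_3 = 32857.30422
Terminal value at year 3: TV = D_3×(1+g_2)/(r−g_2) = 34335.88290/0.086 = 399254.45238
P_0 = D_1/(1+r)^1 + D_2/(1+r)^2 + D_3/(1+r)^3 + TV/(1+r)^3
    = 20935.27851 + 21805.26798 + 22711.41086 + 275970.05060 = 341422.00796

€341422.01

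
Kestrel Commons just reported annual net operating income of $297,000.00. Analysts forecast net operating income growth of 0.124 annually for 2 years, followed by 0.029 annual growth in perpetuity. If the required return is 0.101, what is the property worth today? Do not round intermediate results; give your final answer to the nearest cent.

$5036561.31

D_1 = 333828.00000
D_2 = 375222.67200
Terminal value at year 2: TV = D_2×(1+g_2)/(r−g_2) = 386104.12949/0.072 = 5362557.35400
P_0 = D_1/(1+r)^1 + D_2/(1+r)^2 + TV/(1+r)^2
    = 303204.35967 + 309538.32904 + 4423818.61919 = 5036561.30790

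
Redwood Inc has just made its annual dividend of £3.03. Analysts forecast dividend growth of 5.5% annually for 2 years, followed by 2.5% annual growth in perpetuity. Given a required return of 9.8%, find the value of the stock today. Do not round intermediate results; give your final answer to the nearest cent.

£44.99

D_1 = 3.19665
D_2 = 3.37247
Terminal value at year 2: TV = D_2×(1+g_2)/(r−g_2) = 3.45678/0.073 = 47.35311
P_0 = D_1/(1+r)^1 + D_2/(1+r)^2 + TV/(1+r)^2
    = 2.91134 + 2.79732 + 39.27750 = 44.98617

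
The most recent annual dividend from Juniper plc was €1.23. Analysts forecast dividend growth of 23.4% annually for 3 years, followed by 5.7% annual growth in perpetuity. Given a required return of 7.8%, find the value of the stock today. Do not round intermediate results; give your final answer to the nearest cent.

D_1 = 1.51782
D_2 = 1.87299
D_3 = 2.31127
Terminal value at year 3: TV = D_3×(1+g_2)/(r−g_2) = 2.44301/0.021 = 116.33390
P_0 = D_1/(1+r)^1 + D_2/(1+r)^2 + D_3/(1+r)^3 + TV/(1+r)^3
    = 1.40800 + 1.61175 + 1.84499 + 92.86456 = 97.72930

€97.73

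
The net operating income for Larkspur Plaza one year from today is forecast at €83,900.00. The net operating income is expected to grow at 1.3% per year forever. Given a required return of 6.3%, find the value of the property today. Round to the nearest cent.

Growing perpetuity: P = D₁ / (r − g) = €83,900.0000 / (0.063 − 0.013) = €1,678,000.00

€1678000.00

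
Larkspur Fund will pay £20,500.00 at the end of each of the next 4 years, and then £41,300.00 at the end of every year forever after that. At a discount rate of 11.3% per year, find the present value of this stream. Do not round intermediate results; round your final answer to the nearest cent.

PV of 4-year annuity: £20,500.00 × [1 − (1+0.113)^−4] / 0.113 = 63194.89337
Perpetuity value at year 4: £41,300.00 / 0.113 = 365486.72566
PV of perpetuity: 365486.72566 / (1+0.113)^4 = 238172.13560
Total PV = 63194.89337 + 238172.13560 = 301367.02897

£301367.03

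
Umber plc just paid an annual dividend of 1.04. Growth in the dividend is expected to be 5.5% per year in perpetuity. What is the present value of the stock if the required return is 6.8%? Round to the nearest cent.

84.40

D₁ = D₀ × (1 + g) = 1.04 × 1.055 = 1.0972
Growing perpetuity: P = D₁ / (r − g) = 1.0972 / (0.068 − 0.055) = 84.40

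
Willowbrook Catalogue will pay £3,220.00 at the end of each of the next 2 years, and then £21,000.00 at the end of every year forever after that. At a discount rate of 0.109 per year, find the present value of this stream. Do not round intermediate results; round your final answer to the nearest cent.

PV of 2-year annuity: £3,220.00 × [1 − (1+0.109)^−2] / 0.109 = 5521.65616
Perpetuity value at year 2: £21,000.00 / 0.109 = 192660.55046
PV of perpetuity: 192660.55046 / (1+0.109)^2 = 156649.74941
Total PV = 5521.65616 + 156649.74941 = 162171.40557

£162171.41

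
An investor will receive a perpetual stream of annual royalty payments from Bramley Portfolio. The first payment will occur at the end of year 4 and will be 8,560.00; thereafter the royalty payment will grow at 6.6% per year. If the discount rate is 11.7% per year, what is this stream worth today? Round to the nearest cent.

120432.60

Value at end of year 3: C₁ / (r − g) = 8,560.00 / (0.117 − 0.066) = 167,843.1373
Discount to today: PV = 167,843.1373 / (1 + 0.117)^3 = 167,843.1373 / 1.393669 = 120,432.60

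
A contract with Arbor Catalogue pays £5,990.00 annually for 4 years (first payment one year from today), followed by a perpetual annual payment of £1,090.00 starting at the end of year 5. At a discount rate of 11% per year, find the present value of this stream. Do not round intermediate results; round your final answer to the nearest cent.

PV of 4-year annuity: £5,990.00 × [1 − (1+0.11)^−4] / 0.11 = 18583.64968
Perpetuity value at year 4: £1,090.00 / 0.11 = 9909.09091
PV of perpetuity: 9909.09091 / (1+0.11)^4 = 6527.42511
Total PV = 18583.64968 + 6527.42511 = 25111.07479

£25111.07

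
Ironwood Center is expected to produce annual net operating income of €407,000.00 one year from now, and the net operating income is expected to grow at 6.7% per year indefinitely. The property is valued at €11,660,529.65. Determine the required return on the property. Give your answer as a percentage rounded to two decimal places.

10.19%

P = D₁/(r − g) ⇒ r = D₁/P + g = €407,000.0000/€11,660,529.65 + 0.067 = 0.034904 + 0.067 = 0.101904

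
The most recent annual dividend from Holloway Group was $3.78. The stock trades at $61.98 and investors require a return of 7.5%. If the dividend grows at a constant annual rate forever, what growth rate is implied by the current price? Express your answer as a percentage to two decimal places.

P = D₀(1+g)/(r−g) ⇒ P(r−g) = D₀(1+g) ⇒ g(P+D₀) = P·r − D₀
g = (P·r − D₀)/(P + D₀) = ($61.98×0.075 − $3.78) / ($61.98 + $3.78) = 0.013207

1.32%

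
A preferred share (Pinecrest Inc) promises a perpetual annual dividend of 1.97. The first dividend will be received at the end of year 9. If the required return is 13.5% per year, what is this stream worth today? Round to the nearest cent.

5.30

Value at end of year 8: C / r = 1.97 / 0.135 = 14.5926
Discount to today: PV = 14.5926 / (1 + 0.135)^8 = 14.5926 / 2.754019 = 5.30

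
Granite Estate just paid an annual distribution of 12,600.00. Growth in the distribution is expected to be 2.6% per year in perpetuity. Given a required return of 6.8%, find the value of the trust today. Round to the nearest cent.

307800.00

D₁ = D₀ × (1 + g) = 12,600.00 × 1.026 = 12,927.6000
Growing perpetuity: P = D₁ / (r − g) = 12,927.6000 / (0.068 − 0.026) = 307,800.00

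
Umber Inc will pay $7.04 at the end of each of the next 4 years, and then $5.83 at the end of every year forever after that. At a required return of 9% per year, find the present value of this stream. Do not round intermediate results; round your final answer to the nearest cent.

$68.70

PV of 4-year annuity: $7.04 × [1 − (1+0.09)^−4] / 0.09 = 22.80763
Perpetuity value at year 4: $5.83 / 0.09 = 64.77778
PV of perpetuity: 64.77778 / (1+0.09)^4 = 45.89021
Total PV = 22.80763 + 45.89021 = 68.69784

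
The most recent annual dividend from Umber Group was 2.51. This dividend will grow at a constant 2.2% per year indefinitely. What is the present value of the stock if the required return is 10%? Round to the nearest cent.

D₁ = D₀ × (1 + g) = 2.51 × 1.022 = 2.5652
Growing perpetuity: P = D₁ / (r − g) = 2.5652 / (0.1 − 0.022) = 32.89

32.89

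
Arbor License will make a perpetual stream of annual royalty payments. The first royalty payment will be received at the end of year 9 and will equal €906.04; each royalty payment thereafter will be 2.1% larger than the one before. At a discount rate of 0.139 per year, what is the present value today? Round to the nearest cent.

Value at end of year 8: C₁ / (r − g) = €906.04 / (0.139 − 0.021) = €7,678.3051
Discount to today: PV = €7,678.3051 / (1 + 0.139)^8 = €7,678.3051 / 2.832630 = €2,710.66

€2710.66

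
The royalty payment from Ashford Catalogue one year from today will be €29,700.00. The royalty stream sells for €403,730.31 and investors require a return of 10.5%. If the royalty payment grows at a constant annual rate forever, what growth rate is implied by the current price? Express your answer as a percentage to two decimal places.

3.14%

P = D₁/(r−g) ⇒ g = r − D₁/P = 0.105 − €29,700.00/€403,730.31 = 0.031436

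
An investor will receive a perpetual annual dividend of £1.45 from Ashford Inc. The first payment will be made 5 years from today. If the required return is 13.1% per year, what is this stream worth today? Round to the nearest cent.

Value at end of year 4: C / r = £1.45 / 0.131 = £11.0687
Discount to today: PV = £11.0687 / (1 + 0.131)^4 = £11.0687 / 1.636253 = £6.76

£6.76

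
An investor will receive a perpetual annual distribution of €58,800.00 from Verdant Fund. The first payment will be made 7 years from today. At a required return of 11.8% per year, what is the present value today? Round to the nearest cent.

Value at end of year 6: C / r = €58,800.00 / 0.118 = €498,305.0847
Discount to today: PV = €498,305.0847 / (1 + 0.118)^6 = €498,305.0847 / 1.952769 = €255,178.75

€255178.75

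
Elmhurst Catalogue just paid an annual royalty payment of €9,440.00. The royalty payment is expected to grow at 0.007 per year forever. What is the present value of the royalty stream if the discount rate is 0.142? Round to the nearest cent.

€70415.41

D₁ = D₀ × (1 + g) = €9,440.00 × 1.007 = €9,506.0800
Growing perpetuity: P = D₁ / (r − g) = €9,506.0800 / (0.142 − 0.007) = €70,415.41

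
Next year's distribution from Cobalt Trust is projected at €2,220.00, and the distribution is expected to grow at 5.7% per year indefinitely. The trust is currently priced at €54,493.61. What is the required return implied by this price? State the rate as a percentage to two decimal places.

9.77%

P = D₁/(r − g) ⇒ r = D₁/P + g = €2,220.0000/€54,493.61 + 0.057 = 0.040739 + 0.057 = 0.097739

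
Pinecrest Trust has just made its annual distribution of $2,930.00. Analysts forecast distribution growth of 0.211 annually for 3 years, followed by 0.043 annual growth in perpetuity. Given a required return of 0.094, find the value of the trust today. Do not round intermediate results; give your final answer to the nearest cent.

$92083.74

D_1 = 3548.23000
D_2 = 4296.90653
D_3 = 5203.55381
Terminal value at year 3: TV = D_3×(1+g_2)/(r−g_2) = 5427.30662/0.051 = 106417.77689
P_0 = D_1/(1+r)^1 + D_2/(1+r)^2 + D_3/(1+r)^3 + TV/(1+r)^3
    = 3243.35466 + 3590.22166 + 3974.18504 + 81275.98025 = 92083.74161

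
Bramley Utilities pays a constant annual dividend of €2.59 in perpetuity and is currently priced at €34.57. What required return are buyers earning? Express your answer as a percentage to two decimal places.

7.49%

P = C/r ⇒ r = C/P = €2.59/€34.57 = 0.074920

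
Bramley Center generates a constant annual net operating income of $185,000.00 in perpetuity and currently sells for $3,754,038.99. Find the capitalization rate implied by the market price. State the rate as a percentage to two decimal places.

4.93%

P = C/r ⇒ r = C/P = $185,000.00/$3,754,038.99 = 0.049280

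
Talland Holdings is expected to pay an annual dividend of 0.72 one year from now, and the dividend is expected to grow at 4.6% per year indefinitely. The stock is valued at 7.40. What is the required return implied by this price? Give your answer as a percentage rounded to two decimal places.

14.33%

P = D₁/(r − g) ⇒ r = D₁/P + g = 0.7200/7.40 + 0.046 = 0.097297 + 0.046 = 0.143297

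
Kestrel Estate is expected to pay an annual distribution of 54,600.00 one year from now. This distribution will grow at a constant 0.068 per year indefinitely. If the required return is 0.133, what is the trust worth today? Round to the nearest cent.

Growing perpetuity: P = D₁ / (r − g) = 54,600.0000 / (0.133 − 0.068) = 840,000.00

840000.00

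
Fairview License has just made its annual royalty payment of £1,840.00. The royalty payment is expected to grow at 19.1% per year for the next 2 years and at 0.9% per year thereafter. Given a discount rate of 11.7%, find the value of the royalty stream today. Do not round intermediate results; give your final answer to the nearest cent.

£23597.27

D_1 = 2191.44000
D_2 = 2610.00504
Terminal value at year 2: TV = D_2×(1+g_2)/(r−g_2) = 2633.49509/0.108 = 24384.21375
P_0 = D_1/(1+r)^1 + D_2/(1+r)^2 + TV/(1+r)^2
    = 1961.89794 + 2091.87148 + 19543.50303 = 23597.27246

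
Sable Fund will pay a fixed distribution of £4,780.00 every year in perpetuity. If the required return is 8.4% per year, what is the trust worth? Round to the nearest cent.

£56904.76

Level perpetuity: PV = C / r = £4,780.00 / 0.084 = £56,904.76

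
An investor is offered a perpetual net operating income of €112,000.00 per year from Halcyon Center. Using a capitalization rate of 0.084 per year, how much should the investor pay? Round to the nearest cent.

Level perpetuity: PV = C / r = €112,000.00 / 0.084 = €1,333,333.33

€1333333.33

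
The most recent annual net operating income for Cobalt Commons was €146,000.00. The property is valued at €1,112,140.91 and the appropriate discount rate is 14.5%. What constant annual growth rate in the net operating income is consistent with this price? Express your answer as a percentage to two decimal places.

P = D₀(1+g)/(r−g) ⇒ P(r−g) = D₀(1+g) ⇒ g(P+D₀) = P·r − D₀
g = (P·r − D₀)/(P + D₀) = (€1,112,140.91×0.145 − €146,000.00) / (€1,112,140.91 + €146,000.00) = 0.012129

1.21%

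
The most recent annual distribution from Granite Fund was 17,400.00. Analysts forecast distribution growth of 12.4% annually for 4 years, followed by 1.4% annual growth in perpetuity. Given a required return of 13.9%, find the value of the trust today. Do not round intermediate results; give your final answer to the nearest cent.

D_1 = 19557.60000
D_2 = 21982.74240
D_3 = 24708.60246
D_4 = 27772.46916
Terminal value at year 4: TV = D_4×(1+g_2)/(r−g_2) = 28161.28373/0.125 = 225290.26984
P_0 = D_1/(1+r)^1 + D_2/(1+r)^2 + D_3/(1+r)^3 + D_4/(1+r)^4 + TV/(1+r)^4
    = 17170.85162 + 16944.72101 + 16721.56840 + 16501.35460 + 133858.98848 = 201197.48411

201197.48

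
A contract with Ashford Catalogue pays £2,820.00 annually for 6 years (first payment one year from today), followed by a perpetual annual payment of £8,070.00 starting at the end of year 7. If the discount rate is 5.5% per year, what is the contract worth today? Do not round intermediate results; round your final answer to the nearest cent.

PV of 6-year annuity: £2,820.00 × [1 − (1+0.055)^−6] / 0.055 = 14087.39547
Perpetuity value at year 6: £8,070.00 / 0.055 = 146727.27273
PV of perpetuity: 146727.27273 / (1+0.055)^6 = 106413.34314
Total PV = 14087.39547 + 106413.34314 = 120500.73861

£120500.74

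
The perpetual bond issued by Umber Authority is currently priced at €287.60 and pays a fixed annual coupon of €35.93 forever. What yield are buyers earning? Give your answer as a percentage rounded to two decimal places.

12.49%

P = C/r ⇒ r = C/P = €35.93/€287.60 = 0.124930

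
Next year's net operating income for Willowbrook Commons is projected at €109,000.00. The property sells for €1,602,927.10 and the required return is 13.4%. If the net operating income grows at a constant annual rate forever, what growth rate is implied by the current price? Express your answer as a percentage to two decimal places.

6.60%

P = D₁/(r−g) ⇒ g = r − D₁/P = 0.134 − €109,000.00/€1,602,927.10 = 0.065999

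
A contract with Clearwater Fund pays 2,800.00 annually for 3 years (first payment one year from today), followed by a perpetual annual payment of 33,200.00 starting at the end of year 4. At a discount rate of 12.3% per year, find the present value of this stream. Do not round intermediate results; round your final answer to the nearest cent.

197277.80

PV of 3-year annuity: 2,800.00 × [1 − (1+0.123)^−3] / 0.123 = 6690.60934
Perpetuity value at year 3: 33,200.00 / 0.123 = 269918.69919
PV of perpetuity: 269918.69919 / (1+0.123)^3 = 190587.18850
Total PV = 6690.60934 + 190587.18850 = 197277.79783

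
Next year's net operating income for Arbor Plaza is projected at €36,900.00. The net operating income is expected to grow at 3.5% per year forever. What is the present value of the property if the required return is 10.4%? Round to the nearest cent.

Growing perpetuity: P = D₁ / (r − g) = €36,900.0000 / (0.104 − 0.035) = €534,782.61

€534782.61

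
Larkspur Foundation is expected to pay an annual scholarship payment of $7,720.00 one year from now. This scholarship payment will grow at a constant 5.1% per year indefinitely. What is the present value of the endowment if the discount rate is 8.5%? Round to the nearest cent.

$227058.82

Growing perpetuity: P = D₁ / (r − g) = $7,720.0000 / (0.085 − 0.051) = $227,058.82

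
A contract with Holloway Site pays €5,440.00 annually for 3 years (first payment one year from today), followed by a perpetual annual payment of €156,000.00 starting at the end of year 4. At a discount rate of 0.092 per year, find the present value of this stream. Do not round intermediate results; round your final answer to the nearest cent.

PV of 3-year annuity: €5,440.00 × [1 − (1+0.092)^−3] / 0.092 = 13721.30729
Perpetuity value at year 3: €156,000.00 / 0.092 = 1695652.17391
PV of perpetuity: 1695652.17391 / (1+0.092)^3 = 1302173.50885
Total PV = 13721.30729 + 1302173.50885 = 1315894.81614

€1315894.82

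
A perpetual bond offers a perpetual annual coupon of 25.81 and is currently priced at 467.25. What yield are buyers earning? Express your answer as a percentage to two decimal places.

5.52%

P = C/r ⇒ r = C/P = 25.81/467.25 = 0.055238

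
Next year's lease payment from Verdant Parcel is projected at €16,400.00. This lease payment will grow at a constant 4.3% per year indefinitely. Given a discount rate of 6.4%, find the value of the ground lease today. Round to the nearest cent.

Growing perpetuity: P = D₁ / (r − g) = €16,400.0000 / (0.064 − 0.043) = €780,952.38

€780952.38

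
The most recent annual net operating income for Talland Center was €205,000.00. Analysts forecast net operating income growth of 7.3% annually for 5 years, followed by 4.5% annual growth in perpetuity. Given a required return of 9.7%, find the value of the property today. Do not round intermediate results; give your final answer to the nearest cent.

D_1 = 219965.00000
D_2 = 236022.44500
D_3 = 253252.08349
D_4 = 271739.48558
D_5 = 291576.46803
Terminal value at year 5: TV = D_5×(1+g_2)/(r−g_2) = 304697.40909/0.052 = 5859565.55938
P_0 = D_1/(1+r)^1 + D_2/(1+r)^2 + D_3/(1+r)^3 + D_4/(1+r)^4 + D_5/(1+r)^5 + TV/(1+r)^5
    = 200515.04102 + 196128.20330 + 191837.34014 + 187640.35184 + 183535.18462 + 3688351.30632 = 4648007.42724

€4648007.43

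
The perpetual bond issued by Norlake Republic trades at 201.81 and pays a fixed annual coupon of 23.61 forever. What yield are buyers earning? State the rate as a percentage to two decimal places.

11.70%

P = C/r ⇒ r = C/P = 23.61/201.81 = 0.116991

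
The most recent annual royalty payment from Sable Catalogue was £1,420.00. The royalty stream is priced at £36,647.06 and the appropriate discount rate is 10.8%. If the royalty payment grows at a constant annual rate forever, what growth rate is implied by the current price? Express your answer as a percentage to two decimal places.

6.67%

P = D₀(1+g)/(r−g) ⇒ P(r−g) = D₀(1+g) ⇒ g(P+D₀) = P·r − D₀
g = (P·r − D₀)/(P + D₀) = (£36,647.06×0.108 − £1,420.00) / (£36,647.06 + £1,420.00) = 0.066669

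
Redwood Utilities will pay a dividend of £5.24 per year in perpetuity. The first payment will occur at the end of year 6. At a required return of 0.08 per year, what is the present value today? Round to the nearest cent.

£44.58

Value at end of year 5: C / r = £5.24 / 0.08 = £65.5000
Discount to today: PV = £65.5000 / (1 + 0.08)^5 = £65.5000 / 1.469328 = £44.58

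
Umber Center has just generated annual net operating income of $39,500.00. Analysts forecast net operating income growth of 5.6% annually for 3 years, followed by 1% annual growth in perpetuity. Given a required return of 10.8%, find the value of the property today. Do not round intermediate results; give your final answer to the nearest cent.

$460144.68

D_1 = 41712.00000
D_2 = 44047.87200
D_3 = 46514.55283
Terminal value at year 3: TV = D_3×(1+g_2)/(r−g_2) = 46979.69836/0.098 = 479384.67715
P_0 = D_1/(1+r)^1 + D_2/(1+r)^2 + D_3/(1+r)^3 + TV/(1+r)^3
    = 37646.20939 + 35879.41978 + 34195.54809 + 352423.50582 = 460144.68308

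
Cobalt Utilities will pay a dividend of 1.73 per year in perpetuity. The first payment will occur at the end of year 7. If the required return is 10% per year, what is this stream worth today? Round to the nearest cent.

9.77

Value at end of year 6: C / r = 1.73 / 0.1 = 17.3000
Discount to today: PV = 17.3000 / (1 + 0.1)^6 = 17.3000 / 1.771561 = 9.77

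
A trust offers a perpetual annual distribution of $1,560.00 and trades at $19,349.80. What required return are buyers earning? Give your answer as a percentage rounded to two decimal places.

P = C/r ⇒ r = C/P = $1,560.00/$19,349.80 = 0.080621

8.06%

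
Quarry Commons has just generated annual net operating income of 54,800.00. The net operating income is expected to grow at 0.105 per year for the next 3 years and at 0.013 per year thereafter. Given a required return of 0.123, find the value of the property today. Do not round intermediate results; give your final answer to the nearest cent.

D_1 = 60554.00000
D_2 = 66912.17000
D_3 = 73937.94785
Terminal value at year 3: TV = D_3×(1+g_2)/(r−g_2) = 74899.14117/0.11 = 680901.28338
P_0 = D_1/(1+r)^1 + D_2/(1+r)^2 + D_3/(1+r)^3 + TV/(1+r)^3
    = 53921.63847 + 53057.35575 + 52206.92618 + 480778.32931 = 639964.24971

639964.25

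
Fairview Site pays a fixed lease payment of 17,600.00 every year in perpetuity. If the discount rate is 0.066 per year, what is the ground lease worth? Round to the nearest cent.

266666.67

Level perpetuity: PV = C / r = 17,600.00 / 0.066 = 266,666.67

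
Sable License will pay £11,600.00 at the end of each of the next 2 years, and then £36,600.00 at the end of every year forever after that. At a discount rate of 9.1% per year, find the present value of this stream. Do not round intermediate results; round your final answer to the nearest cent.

PV of 2-year annuity: £11,600.00 × [1 − (1+0.091)^−2] / 0.091 = 20378.04518
Perpetuity value at year 2: £36,600.00 / 0.091 = 402197.80220
PV of perpetuity: 402197.80220 / (1+0.091)^2 = 337901.55619
Total PV = 20378.04518 + 337901.55619 = 358279.60137

£358279.60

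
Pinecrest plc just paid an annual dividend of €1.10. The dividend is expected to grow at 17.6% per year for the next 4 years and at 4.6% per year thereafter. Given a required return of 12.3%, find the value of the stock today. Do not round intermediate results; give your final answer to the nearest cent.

D_1 = 1.29360
D_2 = 1.52127
D_3 = 1.78902
D_4 = 2.10388
Terminal value at year 4: TV = D_4×(1+g_2)/(r−g_2) = 2.20066/0.077 = 28.58005
P_0 = D_1/(1+r)^1 + D_2/(1+r)^2 + D_3/(1+r)^3 + D_4/(1+r)^4 + TV/(1+r)^4
    = 1.15191 + 1.20628 + 1.26321 + 1.32283 + 17.96983 = 22.91406

€22.91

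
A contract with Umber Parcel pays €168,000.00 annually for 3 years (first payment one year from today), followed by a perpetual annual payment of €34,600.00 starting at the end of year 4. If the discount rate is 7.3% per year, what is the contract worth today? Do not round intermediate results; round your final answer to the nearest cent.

€822146.34

PV of 3-year annuity: €168,000.00 × [1 − (1+0.073)^−3] / 0.073 = 438479.67303
Perpetuity value at year 3: €34,600.00 / 0.073 = 473972.60274
PV of perpetuity: 473972.60274 / (1+0.073)^3 = 383666.67008
Total PV = 438479.67303 + 383666.67008 = 822146.34311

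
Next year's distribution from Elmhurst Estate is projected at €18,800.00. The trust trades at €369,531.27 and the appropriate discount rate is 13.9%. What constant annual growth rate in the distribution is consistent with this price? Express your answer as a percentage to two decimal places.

P = D₁/(r−g) ⇒ g = r − D₁/P = 0.139 − €18,800.00/€369,531.27 = 0.088125

8.81%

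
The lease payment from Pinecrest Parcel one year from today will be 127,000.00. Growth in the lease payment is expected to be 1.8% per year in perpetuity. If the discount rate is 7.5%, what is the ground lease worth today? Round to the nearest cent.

2228070.18

Growing perpetuity: P = D₁ / (r − g) = 127,000.0000 / (0.075 − 0.018) = 2,228,070.18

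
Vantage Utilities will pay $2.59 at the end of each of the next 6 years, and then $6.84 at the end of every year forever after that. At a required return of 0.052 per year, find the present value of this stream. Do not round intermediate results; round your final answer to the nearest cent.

PV of 6-year annuity: $2.59 × [1 − (1+0.052)^−6] / 0.052 = 13.06238
Perpetuity value at year 6: $6.84 / 0.052 = 131.53846
PV of perpetuity: 131.53846 / (1+0.052)^6 = 97.04168
Total PV = 13.06238 + 97.04168 = 110.10406

$110.10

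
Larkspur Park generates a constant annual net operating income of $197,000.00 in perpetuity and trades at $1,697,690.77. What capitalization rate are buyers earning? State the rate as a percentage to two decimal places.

11.60%

P = C/r ⇒ r = C/P = $197,000.00/$1,697,690.77 = 0.116040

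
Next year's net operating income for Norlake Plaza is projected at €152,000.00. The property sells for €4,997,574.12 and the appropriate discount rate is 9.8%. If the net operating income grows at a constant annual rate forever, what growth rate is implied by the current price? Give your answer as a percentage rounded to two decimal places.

6.76%

P = D₁/(r−g) ⇒ g = r − D₁/P = 0.098 − €152,000.00/€4,997,574.12 = 0.067585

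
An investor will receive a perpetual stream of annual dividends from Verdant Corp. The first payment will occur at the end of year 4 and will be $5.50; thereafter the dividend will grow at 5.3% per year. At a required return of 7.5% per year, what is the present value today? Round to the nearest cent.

$201.24

Value at end of year 3: C₁ / (r − g) = $5.50 / (0.075 − 0.053) = $250.0000
Discount to today: PV = $250.0000 / (1 + 0.075)^3 = $250.0000 / 1.242297 = $201.24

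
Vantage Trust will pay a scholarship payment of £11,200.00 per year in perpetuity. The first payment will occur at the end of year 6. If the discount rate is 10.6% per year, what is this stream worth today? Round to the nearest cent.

Value at end of year 5: C / r = £11,200.00 / 0.106 = £105,660.3774
Discount to today: PV = £105,660.3774 / (1 + 0.106)^5 = £105,660.3774 / 1.654915 = £63,846.42

£63846.42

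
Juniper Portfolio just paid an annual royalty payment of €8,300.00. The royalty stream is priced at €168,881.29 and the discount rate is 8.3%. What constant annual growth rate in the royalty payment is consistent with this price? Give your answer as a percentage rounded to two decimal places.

3.23%

P = D₀(1+g)/(r−g) ⇒ P(r−g) = D₀(1+g) ⇒ g(P+D₀) = P·r − D₀
g = (P·r − D₀)/(P + D₀) = (€168,881.29×0.083 − €8,300.00) / (€168,881.29 + €8,300.00) = 0.032267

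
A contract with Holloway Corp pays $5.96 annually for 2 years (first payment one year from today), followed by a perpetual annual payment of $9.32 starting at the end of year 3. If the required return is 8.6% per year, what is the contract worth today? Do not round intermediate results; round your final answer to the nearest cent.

$102.43

PV of 2-year annuity: $5.96 × [1 − (1+0.086)^−2] / 0.086 = 10.54146
Perpetuity value at year 2: $9.32 / 0.086 = 108.37209
PV of perpetuity: 108.37209 / (1+0.086)^2 = 91.88779
Total PV = 10.54146 + 91.88779 = 102.42925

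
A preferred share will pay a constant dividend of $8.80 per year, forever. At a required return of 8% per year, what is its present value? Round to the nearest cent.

Level perpetuity: PV = C / r = $8.80 / 0.08 = $110.00

$110.00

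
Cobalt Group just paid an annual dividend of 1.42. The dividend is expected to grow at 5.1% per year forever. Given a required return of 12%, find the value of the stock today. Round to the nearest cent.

21.63

D₁ = D₀ × (1 + g) = 1.42 × 1.051 = 1.4924
Growing perpetuity: P = D₁ / (r − g) = 1.4924 / (0.12 − 0.051) = 21.63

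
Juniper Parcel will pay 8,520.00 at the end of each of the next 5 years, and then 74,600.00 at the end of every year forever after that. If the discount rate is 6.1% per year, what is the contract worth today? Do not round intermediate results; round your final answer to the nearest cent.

945353.42

PV of 5-year annuity: 8,520.00 × [1 − (1+0.061)^−5] / 0.061 = 35791.91604
Perpetuity value at year 5: 74,600.00 / 0.061 = 1222950.81967
PV of perpetuity: 1222950.81967 / (1+0.061)^5 = 909561.50784
Total PV = 35791.91604 + 909561.50784 = 945353.42388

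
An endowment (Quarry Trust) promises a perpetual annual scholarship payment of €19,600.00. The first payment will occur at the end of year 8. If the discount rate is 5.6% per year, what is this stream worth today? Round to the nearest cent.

Value at end of year 7: C / r = €19,600.00 / 0.056 = €350,000.0000
Discount to today: PV = €350,000.0000 / (1 + 0.056)^7 = €350,000.0000 / 1.464359 = €239,012.50

€239012.50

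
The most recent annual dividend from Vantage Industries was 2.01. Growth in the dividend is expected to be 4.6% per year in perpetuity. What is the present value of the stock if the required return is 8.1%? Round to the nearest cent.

D₁ = D₀ × (1 + g) = 2.01 × 1.046 = 2.1025
Growing perpetuity: P = D₁ / (r − g) = 2.1025 / (0.081 − 0.046) = 60.07

60.07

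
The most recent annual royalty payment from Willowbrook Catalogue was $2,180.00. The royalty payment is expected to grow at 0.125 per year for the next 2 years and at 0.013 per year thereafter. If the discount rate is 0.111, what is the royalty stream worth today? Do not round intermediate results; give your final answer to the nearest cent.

$27548.33

D_1 = 2452.50000
D_2 = 2759.06250
Terminal value at year 2: TV = D_2×(1+g_2)/(r−g_2) = 2794.93031/0.098 = 28519.69707
P_0 = D_1/(1+r)^1 + D_2/(1+r)^2 + TV/(1+r)^2
    = 2207.47075 + 2235.28766 + 23105.57551 = 27548.33392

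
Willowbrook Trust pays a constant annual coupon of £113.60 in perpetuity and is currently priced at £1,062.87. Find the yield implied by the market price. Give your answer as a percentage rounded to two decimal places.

P = C/r ⇒ r = C/P = £113.60/£1,062.87 = 0.106880

10.69%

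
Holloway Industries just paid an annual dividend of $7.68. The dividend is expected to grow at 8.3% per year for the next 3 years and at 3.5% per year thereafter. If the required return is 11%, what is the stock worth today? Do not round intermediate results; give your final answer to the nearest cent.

D_1 = 8.31744
D_2 = 9.00779
D_3 = 9.75543
Terminal value at year 3: TV = D_3×(1+g_2)/(r−g_2) = 10.09687/0.075 = 134.62499
P_0 = D_1/(1+r)^1 + D_2/(1+r)^2 + D_3/(1+r)^3 + TV/(1+r)^3
    = 7.49319 + 7.31092 + 7.13309 + 98.43663 = 120.37383

$120.37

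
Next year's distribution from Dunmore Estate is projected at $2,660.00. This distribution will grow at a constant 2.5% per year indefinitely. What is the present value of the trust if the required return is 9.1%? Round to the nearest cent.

Growing perpetuity: P = D₁ / (r − g) = $2,660.0000 / (0.091 − 0.025) = $40,303.03

$40303.03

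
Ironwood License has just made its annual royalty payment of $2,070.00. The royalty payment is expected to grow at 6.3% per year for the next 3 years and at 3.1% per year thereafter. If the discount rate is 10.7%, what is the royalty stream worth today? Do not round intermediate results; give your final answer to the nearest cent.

D_1 = 2200.41000
D_2 = 2339.03583
D_3 = 2486.39509
Terminal value at year 3: TV = D_3×(1+g_2)/(r−g_2) = 2563.47333/0.076 = 33729.91230
P_0 = D_1/(1+r)^1 + D_2/(1+r)^2 + D_3/(1+r)^3 + TV/(1+r)^3
    = 1987.72358 + 1908.71740 + 1832.85149 + 24864.07742 = 30593.36989

$30593.37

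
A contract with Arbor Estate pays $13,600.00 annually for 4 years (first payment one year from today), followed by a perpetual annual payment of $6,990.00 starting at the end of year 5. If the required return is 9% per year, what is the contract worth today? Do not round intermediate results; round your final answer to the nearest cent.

PV of 4-year annuity: $13,600.00 × [1 − (1+0.09)^−4] / 0.09 = 44060.19033
Perpetuity value at year 4: $6,990.00 / 0.09 = 77666.66667
PV of perpetuity: 77666.66667 / (1+0.09)^4 = 55021.02473
Total PV = 44060.19033 + 55021.02473 = 99081.21505

$99081.22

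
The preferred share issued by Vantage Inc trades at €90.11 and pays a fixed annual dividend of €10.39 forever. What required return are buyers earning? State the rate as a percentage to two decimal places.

11.53%

P = C/r ⇒ r = C/P = €10.39/€90.11 = 0.115304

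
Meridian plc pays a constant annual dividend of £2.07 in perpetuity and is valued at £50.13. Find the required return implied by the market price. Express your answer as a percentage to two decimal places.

4.13%

P = C/r ⇒ r = C/P = £2.07/£50.13 = 0.041293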